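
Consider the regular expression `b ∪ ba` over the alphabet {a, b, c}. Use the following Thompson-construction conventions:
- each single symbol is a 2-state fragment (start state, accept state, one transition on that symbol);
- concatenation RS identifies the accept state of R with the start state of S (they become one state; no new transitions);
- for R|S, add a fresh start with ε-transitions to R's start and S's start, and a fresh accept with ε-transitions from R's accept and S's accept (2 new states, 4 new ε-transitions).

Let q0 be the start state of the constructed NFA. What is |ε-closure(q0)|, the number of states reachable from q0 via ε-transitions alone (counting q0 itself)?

3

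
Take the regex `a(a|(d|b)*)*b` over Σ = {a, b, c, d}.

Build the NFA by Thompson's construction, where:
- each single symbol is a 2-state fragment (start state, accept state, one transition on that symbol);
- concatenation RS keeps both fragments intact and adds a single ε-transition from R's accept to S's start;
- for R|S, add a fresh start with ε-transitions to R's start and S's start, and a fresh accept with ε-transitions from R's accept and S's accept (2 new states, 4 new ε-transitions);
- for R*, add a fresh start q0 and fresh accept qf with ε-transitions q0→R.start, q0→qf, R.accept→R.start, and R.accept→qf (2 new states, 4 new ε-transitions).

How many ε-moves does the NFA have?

Bottom-up over the parse tree:
Each of the 5 symbol leaves contributes 0 ε-transitions.
  d|b → 4 ε-transitions
  (d|b)* → 8 ε-transitions
  a|(d|b)* → 12 ε-transitions
  (a|(d|b)*)* → 16 ε-transitions
  a(a|(d|b)*)*b → 18 ε-transitions

18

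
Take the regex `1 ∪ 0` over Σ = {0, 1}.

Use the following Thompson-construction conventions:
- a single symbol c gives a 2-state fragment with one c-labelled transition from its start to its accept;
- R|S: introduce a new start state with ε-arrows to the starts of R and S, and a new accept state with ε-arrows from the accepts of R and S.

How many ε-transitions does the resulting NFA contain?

4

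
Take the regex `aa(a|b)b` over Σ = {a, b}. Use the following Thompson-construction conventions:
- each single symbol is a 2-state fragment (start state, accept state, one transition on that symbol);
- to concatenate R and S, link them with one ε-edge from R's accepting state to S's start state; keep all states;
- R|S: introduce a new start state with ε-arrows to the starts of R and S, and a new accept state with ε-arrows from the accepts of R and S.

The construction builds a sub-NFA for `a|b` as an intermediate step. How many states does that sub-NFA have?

6

Fragment for `a|b`:
Each of the 2 symbol leaves contributes a 2-state fragment.
  a|b = 6 states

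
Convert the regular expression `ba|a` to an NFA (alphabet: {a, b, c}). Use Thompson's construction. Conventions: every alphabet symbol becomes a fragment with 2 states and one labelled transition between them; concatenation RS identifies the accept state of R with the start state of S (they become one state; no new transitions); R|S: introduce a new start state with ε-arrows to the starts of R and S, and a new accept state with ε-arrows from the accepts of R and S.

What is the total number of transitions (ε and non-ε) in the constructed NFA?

7

Building bottom-up:
Each of the 3 symbol leaves contributes 1 transition (1 symbol, 0 ε).
  ba : 2 transitions (2 symbol, 0 ε)
  ba|a : 7 transitions (3 symbol, 4 ε)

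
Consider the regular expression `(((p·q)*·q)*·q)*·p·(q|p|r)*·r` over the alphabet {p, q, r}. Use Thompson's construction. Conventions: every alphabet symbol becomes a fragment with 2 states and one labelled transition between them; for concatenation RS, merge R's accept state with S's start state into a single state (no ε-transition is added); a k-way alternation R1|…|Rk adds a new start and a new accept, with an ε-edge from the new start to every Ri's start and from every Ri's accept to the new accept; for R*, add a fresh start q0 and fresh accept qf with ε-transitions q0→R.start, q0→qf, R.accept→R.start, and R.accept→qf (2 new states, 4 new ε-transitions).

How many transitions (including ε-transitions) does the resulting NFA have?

31

By structural recursion:
Each of the 9 symbol leaves contributes 1 transition (1 symbol, 0 ε).
  p·q : 2 transitions (2 symbol, 0 ε)
  (p·q)* : 6 transitions (2 symbol, 4 ε)
  (p·q)*·q : 7 transitions (3 symbol, 4 ε)
  ((p·q)*·q)* : 11 transitions (3 symbol, 8 ε)
  ((p·q)*·q)*·q : 12 transitions (4 symbol, 8 ε)
  (((p·q)*·q)*·q)* : 16 transitions (4 symbol, 12 ε)
  q|p|r : 9 transitions (3 symbol, 6 ε)
  (q|p|r)* : 13 transitions (3 symbol, 10 ε)
  (((p·q)*·q)*·q)*·p·(q|p|r)*·r : 31 transitions (9 symbol, 22 ε)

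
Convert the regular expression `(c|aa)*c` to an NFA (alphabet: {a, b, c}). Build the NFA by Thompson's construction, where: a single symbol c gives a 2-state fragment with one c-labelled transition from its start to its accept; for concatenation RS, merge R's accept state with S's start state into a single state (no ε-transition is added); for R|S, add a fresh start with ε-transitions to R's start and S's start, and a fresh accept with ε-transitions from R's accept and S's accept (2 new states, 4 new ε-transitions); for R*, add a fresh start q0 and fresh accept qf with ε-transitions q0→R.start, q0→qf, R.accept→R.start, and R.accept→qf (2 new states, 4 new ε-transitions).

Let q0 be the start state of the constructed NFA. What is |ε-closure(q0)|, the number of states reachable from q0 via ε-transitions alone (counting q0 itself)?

5

Compute the ε-closure size of each fragment's start state recursively; a symbol fragment's start has no outgoing ε-edge, so its closure is just itself (size 1).
  aa — |closure| equals the left operand's closure size = 1 (its accept is not ε-reachable, so the closure stops there)
  c|aa — new start ε-reaches every alternative's start; none of them accept ε, so the new accept is not reached: |closure| = 1 + 1 + 1 = 3
  (c|aa)* — the star's fresh start ε-reaches both the body's start and the fresh accept: |closure| = 2 + 3 = 5
  (c|aa)*c — |closure| = 5 + (1−1) = 5 (closure spills across the concat boundary because the left factor accepts ε)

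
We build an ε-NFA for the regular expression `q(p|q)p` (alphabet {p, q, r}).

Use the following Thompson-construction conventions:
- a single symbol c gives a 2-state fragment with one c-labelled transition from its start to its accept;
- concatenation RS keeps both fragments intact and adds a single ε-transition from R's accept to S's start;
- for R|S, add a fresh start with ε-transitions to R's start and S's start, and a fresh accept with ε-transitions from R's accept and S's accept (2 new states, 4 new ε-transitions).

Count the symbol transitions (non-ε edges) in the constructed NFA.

4

Recursing over subexpressions:
Each of the 4 symbol leaves contributes exactly 1 symbol transition.
  p|q : 2 symbol transitions
  q(p|q)p : 4 symbol transitions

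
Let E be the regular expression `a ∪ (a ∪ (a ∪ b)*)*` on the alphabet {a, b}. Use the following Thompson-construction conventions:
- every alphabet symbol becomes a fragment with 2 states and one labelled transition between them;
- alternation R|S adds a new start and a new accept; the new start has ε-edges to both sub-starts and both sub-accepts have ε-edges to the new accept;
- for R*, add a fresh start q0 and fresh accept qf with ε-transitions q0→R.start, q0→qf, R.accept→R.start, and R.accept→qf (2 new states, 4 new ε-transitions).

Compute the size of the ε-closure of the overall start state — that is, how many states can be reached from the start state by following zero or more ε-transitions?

13

Work bottom-up. For each fragment F, track |ε-closure(F.start)| and whether F's accept lies in that closure (i.e. whether F accepts ε). A single-symbol fragment has closure size 1 and does not accept ε.
  a ∪ b — new start ε-reaches every alternative's start; none of them accept ε, so the new accept is not reached: |closure| = 1 + 1 + 1 = 3
  (a ∪ b)* — |closure| = 1 (new start) + 3 (body) + 1 (new accept) = 5
  a ∪ (a ∪ b)* — |closure| = 1 (new start) + (1 + 5) + 1 (new accept, since some branch ε-reaches its own accept) = 8
  (a ∪ (a ∪ b)*)* — new start has ε-edges to the inner start and to the new accept, so |closure| = 2 + 8 = 10
  a ∪ (a ∪ (a ∪ b)*)* — new start ε-reaches every alternative's start; at least one alternative accepts ε, so the union's new accept is reached too: |closure| = 1 + 1 + 10 + 1 = 13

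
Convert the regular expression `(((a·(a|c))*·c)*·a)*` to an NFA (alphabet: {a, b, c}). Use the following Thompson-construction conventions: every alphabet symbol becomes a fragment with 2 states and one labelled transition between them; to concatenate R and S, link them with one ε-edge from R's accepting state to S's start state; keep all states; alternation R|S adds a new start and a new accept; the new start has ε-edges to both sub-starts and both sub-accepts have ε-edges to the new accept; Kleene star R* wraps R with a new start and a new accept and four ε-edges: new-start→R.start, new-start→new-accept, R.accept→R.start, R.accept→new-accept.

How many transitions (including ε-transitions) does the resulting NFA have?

24

Recursing over subexpressions:
Each of the 5 symbol leaves contributes 1 transition (1 symbol, 0 ε).
  a|c — 6 transitions (2 symbol, 4 ε)
  a·(a|c) — 8 transitions (3 symbol, 5 ε)
  (a·(a|c))* — 12 transitions (3 symbol, 9 ε)
  (a·(a|c))*·c — 14 transitions (4 symbol, 10 ε)
  ((a·(a|c))*·c)* — 18 transitions (4 symbol, 14 ε)
  ((a·(a|c))*·c)*·a — 20 transitions (5 symbol, 15 ε)
  (((a·(a|c))*·c)*·a)* — 24 transitions (5 symbol, 19 ε)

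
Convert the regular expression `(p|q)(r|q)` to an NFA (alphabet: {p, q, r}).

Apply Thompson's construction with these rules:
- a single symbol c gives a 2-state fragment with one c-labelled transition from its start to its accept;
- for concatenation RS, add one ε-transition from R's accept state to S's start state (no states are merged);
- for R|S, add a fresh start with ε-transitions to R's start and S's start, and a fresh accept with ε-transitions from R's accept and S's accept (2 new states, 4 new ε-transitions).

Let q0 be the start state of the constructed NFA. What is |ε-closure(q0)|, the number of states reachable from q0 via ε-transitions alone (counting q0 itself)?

3

Let C(F) = |ε-closure(F.start)| within fragment F, and note whether F accepts ε. Symbol fragments have C = 1 and do not accept ε. Then:
  p|q → |closure| = 1 + 1 + 1 = 3 (the new accept is not ε-reachable since no branch accepts ε)
  r|q → new start ε-reaches every alternative's start; none of them accept ε, so the new accept is not reached: |closure| = 1 + 1 + 1 = 3
  (p|q)(r|q) → |closure| equals the left operand's closure size = 3 (its accept is not ε-reachable, so the closure stops there)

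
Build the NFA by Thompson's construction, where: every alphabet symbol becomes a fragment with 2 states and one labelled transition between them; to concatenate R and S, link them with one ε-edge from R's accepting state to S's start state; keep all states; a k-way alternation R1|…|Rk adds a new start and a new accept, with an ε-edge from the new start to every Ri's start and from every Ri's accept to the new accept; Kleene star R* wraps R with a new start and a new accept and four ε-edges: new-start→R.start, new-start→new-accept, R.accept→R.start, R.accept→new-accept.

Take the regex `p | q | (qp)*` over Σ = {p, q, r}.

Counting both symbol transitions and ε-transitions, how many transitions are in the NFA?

Building bottom-up:
Each of the 4 symbol leaves contributes 1 transition (1 symbol, 0 ε).
  qp → 3 transitions (2 symbol, 1 ε)
  (qp)* → 7 transitions (2 symbol, 5 ε)
  p | q | (qp)* → 15 transitions (4 symbol, 11 ε)

15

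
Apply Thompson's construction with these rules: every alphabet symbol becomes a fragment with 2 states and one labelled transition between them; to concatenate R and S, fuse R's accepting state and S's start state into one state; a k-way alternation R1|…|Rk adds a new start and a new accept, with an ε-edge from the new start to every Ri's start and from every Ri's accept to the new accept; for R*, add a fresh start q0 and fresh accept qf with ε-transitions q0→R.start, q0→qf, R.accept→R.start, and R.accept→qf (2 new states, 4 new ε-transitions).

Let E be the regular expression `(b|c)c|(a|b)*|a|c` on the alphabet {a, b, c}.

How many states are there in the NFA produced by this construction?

Bottom-up over the parse tree:
Each of the 7 symbol leaves contributes a 2-state fragment.
  b|c — 6 states
  (b|c)c — 7 states
  a|b — 6 states
  (a|b)* — 8 states
  (b|c)c|(a|b)*|a|c — 21 states

21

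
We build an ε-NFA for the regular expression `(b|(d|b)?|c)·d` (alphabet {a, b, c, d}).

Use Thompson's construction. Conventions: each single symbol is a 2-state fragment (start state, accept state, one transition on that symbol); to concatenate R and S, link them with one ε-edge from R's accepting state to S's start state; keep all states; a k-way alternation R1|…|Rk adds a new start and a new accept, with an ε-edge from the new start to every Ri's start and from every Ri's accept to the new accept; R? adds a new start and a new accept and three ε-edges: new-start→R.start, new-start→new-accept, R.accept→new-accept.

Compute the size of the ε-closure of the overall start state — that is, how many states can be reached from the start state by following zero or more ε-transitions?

10

Compute the ε-closure size of each fragment's start state recursively; a symbol fragment's start has no outgoing ε-edge, so its closure is just itself (size 1).
  d|b → |closure| = 1 + 1 + 1 = 3 (the new accept is not ε-reachable since no branch accepts ε)
  (d|b)? → |closure| = 1 (new start) + 3 (body) + 1 (new accept, via ε) = 5
  b|(d|b)?|c → new start ε-reaches every alternative's start; at least one alternative accepts ε, so the union's new accept is reached too: |closure| = 1 + 1 + 5 + 1 + 1 = 9
  (b|(d|b)?|c)·d → the left operand accepts ε, so the closure extends into the next operand (via the concat ε-link); |closure| = 9 + 1 = 10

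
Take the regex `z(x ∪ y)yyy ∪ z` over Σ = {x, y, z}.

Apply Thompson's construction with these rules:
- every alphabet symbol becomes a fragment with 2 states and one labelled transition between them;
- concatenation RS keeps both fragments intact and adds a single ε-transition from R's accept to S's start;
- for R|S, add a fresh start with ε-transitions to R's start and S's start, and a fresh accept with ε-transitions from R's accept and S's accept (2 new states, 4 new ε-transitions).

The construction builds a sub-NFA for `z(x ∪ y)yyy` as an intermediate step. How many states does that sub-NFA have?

14

Fragment for `z(x ∪ y)yyy`:
Each of the 6 symbol leaves contributes a 2-state fragment.
  x ∪ y → 6 states
  z(x ∪ y)yyy → 14 states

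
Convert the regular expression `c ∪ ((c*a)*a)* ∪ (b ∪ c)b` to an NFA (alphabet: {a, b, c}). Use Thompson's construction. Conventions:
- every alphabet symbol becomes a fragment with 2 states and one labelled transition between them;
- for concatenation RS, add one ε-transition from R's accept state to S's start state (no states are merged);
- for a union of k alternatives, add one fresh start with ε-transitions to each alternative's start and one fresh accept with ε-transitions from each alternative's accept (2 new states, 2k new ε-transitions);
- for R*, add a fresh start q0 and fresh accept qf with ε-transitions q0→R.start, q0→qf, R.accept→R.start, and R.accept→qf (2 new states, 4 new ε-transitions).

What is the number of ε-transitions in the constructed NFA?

Bottom-up over the parse tree:
Each of the 7 symbol leaves contributes 0 ε-transitions.
  c* : 4 ε-transitions
  c*a : 5 ε-transitions
  (c*a)* : 9 ε-transitions
  (c*a)*a : 10 ε-transitions
  ((c*a)*a)* : 14 ε-transitions
  b ∪ c : 4 ε-transitions
  (b ∪ c)b : 5 ε-transitions
  c ∪ ((c*a)*a)* ∪ (b ∪ c)b : 25 ε-transitions

25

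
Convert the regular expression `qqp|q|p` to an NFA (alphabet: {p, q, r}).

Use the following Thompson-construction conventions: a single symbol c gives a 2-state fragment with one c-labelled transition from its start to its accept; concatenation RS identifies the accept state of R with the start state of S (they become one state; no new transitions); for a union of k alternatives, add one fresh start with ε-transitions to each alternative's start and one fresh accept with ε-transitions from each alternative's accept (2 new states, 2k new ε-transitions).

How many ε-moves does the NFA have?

Recursing over subexpressions:
Each of the 5 symbol leaves contributes 0 ε-transitions.
  qqp — 0 ε-transitions
  qqp|q|p — 6 ε-transitions

6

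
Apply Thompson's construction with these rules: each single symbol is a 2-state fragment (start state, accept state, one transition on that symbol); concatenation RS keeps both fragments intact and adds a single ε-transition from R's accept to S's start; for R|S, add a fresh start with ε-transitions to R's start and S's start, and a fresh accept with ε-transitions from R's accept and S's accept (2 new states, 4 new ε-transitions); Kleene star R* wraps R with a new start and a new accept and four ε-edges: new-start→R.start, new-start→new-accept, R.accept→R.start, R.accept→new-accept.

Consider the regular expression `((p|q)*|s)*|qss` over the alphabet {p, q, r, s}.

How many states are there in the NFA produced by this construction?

22

By structural recursion:
Each of the 6 symbol leaves contributes a 2-state fragment.
  p|q = 6 states
  (p|q)* = 8 states
  (p|q)*|s = 12 states
  ((p|q)*|s)* = 14 states
  qss = 6 states
  ((p|q)*|s)*|qss = 22 states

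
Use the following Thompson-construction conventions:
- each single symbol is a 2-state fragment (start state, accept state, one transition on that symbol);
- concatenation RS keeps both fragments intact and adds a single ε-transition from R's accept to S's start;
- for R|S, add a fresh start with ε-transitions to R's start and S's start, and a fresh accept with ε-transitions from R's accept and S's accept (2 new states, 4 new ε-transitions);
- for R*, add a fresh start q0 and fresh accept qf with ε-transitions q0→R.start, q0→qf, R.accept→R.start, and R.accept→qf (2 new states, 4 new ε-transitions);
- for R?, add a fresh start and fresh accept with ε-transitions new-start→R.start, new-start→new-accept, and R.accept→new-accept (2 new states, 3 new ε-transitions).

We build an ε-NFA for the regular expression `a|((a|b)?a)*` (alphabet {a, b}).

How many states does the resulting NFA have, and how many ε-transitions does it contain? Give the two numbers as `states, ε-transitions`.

Per subexpression:
Each of the 4 symbol leaves contributes 2 states and 0 ε-transitions.
  a|b = 6 states, 4 ε-transitions
  (a|b)? = 8 states, 7 ε-transitions
  (a|b)?a = 10 states, 8 ε-transitions
  ((a|b)?a)* = 12 states, 12 ε-transitions
  a|((a|b)?a)* = 16 states, 16 ε-transitions

16, 16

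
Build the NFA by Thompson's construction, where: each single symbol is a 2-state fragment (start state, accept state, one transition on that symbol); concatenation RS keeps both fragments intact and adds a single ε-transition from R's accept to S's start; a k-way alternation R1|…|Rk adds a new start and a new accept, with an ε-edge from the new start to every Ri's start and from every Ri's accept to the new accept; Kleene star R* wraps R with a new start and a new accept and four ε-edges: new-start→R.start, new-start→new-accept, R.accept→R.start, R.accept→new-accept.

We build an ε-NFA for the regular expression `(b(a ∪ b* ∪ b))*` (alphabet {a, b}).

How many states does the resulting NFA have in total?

14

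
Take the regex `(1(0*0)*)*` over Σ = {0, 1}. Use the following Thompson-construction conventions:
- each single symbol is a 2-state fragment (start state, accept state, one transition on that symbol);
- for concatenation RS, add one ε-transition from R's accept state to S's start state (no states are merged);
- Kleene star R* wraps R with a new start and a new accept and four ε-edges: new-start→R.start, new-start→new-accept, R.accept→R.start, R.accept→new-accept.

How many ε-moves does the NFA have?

14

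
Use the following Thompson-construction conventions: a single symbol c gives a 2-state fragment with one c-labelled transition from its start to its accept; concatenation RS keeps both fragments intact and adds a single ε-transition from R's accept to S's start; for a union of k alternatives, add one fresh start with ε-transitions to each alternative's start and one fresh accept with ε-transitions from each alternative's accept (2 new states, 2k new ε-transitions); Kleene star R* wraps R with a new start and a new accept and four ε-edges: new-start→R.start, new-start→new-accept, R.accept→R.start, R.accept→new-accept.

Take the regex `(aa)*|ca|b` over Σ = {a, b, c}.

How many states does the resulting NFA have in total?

14

Per subexpression:
Each of the 5 symbol leaves contributes a 2-state fragment.
  aa : 4 states
  (aa)* : 6 states
  ca : 4 states
  (aa)*|ca|b : 14 states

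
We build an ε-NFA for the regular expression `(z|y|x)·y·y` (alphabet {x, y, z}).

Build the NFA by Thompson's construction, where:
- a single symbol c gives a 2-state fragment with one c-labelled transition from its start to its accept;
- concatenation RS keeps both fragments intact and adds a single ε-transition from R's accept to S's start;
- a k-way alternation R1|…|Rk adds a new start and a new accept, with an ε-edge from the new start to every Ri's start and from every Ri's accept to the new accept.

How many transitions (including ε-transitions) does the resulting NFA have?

Recursing over subexpressions:
Each of the 5 symbol leaves contributes 1 transition (1 symbol, 0 ε).
  z|y|x → 9 transitions (3 symbol, 6 ε)
  (z|y|x)·y·y → 13 transitions (5 symbol, 8 ε)

13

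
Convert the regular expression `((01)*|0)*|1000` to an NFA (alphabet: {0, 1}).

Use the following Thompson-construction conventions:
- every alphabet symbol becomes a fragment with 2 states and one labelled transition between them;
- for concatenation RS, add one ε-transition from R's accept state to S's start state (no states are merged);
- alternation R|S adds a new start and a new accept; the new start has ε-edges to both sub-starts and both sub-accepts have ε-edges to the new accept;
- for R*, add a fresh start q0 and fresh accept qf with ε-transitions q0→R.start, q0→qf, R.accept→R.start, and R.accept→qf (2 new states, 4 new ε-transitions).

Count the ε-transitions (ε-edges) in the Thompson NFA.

Recursing over subexpressions:
Each of the 7 symbol leaves contributes 0 ε-transitions.
  01 = 1 ε-transition
  (01)* = 5 ε-transitions
  (01)*|0 = 9 ε-transitions
  ((01)*|0)* = 13 ε-transitions
  1000 = 3 ε-transitions
  ((01)*|0)*|1000 = 20 ε-transitions

20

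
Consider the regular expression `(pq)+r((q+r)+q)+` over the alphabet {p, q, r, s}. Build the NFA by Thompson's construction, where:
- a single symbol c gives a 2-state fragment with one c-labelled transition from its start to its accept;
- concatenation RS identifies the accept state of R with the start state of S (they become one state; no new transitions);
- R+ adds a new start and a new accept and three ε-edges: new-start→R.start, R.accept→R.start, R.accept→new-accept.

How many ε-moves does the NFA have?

Recursing over subexpressions:
Each of the 6 symbol leaves contributes 0 ε-transitions.
  pq : 0 ε-transitions
  (pq)+ : 3 ε-transitions
  q+ : 3 ε-transitions
  q+r : 3 ε-transitions
  (q+r)+ : 6 ε-transitions
  (q+r)+q : 6 ε-transitions
  ((q+r)+q)+ : 9 ε-transitions
  (pq)+r((q+r)+q)+ : 12 ε-transitions

12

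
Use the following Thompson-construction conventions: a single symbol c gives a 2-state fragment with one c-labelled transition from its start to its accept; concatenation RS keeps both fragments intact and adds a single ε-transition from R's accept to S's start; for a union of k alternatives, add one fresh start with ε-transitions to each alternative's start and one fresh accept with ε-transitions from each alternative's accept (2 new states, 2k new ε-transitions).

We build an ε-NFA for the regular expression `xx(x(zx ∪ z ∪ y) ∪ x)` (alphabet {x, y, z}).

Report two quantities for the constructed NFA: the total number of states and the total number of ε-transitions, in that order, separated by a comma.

20, 14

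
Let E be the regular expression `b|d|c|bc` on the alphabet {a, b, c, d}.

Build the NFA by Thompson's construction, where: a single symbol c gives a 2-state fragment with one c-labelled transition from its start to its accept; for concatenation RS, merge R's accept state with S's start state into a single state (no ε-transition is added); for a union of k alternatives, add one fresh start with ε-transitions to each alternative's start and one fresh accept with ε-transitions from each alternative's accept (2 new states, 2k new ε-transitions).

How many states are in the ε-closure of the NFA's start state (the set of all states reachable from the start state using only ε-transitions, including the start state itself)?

5

Compute the ε-closure size of each fragment's start state recursively; a symbol fragment's start has no outgoing ε-edge, so its closure is just itself (size 1).
  bc — |closure| equals the left operand's closure size = 1 (its accept is not ε-reachable, so the closure stops there)
  b|d|c|bc — |closure| = 1 + 1 + 1 + 1 + 1 = 5 (the new accept is not ε-reachable since no branch accepts ε)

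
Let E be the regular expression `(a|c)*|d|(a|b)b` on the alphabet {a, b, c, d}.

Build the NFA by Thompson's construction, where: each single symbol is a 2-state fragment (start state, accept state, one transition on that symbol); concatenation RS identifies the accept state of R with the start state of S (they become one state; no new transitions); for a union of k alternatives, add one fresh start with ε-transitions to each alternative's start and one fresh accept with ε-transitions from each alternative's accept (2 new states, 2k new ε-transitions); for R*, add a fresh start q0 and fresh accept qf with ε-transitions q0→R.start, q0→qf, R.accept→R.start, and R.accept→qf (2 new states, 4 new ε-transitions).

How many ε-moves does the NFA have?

18

Bottom-up over the parse tree:
Each of the 6 symbol leaves contributes 0 ε-transitions.
  a|c — 4 ε-transitions
  (a|c)* — 8 ε-transitions
  a|b — 4 ε-transitions
  (a|b)b — 4 ε-transitions
  (a|c)*|d|(a|b)b — 18 ε-transitions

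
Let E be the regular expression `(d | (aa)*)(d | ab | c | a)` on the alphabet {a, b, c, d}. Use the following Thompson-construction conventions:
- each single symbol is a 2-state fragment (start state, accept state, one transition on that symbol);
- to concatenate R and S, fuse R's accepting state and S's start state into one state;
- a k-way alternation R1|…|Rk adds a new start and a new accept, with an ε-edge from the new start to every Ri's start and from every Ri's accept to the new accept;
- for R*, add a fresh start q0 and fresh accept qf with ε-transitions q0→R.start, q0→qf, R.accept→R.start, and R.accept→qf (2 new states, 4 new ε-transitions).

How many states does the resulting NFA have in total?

19

Per subexpression:
Each of the 8 symbol leaves contributes a 2-state fragment.
  aa = 3 states
  (aa)* = 5 states
  d | (aa)* = 9 states
  ab = 3 states
  d | ab | c | a = 11 states
  (d | (aa)*)(d | ab | c | a) = 19 states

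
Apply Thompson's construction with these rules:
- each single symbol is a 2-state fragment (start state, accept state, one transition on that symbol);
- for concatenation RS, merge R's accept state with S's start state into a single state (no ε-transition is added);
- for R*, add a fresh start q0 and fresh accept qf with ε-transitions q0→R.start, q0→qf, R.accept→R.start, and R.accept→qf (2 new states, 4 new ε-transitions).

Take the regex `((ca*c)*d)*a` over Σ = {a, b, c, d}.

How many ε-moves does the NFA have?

12

Recursing over subexpressions:
Each of the 5 symbol leaves contributes 0 ε-transitions.
  a* → 4 ε-transitions
  ca*c → 4 ε-transitions
  (ca*c)* → 8 ε-transitions
  (ca*c)*d → 8 ε-transitions
  ((ca*c)*d)* → 12 ε-transitions
  ((ca*c)*d)*a → 12 ε-transitions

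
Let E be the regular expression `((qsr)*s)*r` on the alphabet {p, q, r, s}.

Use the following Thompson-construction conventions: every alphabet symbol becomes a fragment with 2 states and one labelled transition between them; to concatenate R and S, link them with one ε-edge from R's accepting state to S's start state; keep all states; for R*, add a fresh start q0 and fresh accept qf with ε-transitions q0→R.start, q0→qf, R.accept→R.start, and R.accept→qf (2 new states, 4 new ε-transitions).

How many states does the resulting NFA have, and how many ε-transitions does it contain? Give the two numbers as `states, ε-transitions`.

14, 12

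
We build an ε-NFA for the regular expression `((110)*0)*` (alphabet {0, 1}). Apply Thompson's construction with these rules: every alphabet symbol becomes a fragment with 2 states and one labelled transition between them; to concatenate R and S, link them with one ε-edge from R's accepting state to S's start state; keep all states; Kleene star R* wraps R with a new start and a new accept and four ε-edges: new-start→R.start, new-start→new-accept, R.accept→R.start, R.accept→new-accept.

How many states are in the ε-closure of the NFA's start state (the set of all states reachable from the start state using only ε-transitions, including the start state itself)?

6

Work bottom-up. For each fragment F, track |ε-closure(F.start)| and whether F's accept lies in that closure (i.e. whether F accepts ε). A single-symbol fragment has closure size 1 and does not accept ε.
  110 : same as the first factor's closure: C = 1
  (110)* : the star's fresh start ε-reaches both the body's start and the fresh accept: C = 2 + 1 = 3
  (110)*0 : C = 3 + 1 = 4 (closure spills across the concat boundary because the left factor accepts ε)
  ((110)*0)* : C = 1 (new start) + 4 (body) + 1 (new accept) = 6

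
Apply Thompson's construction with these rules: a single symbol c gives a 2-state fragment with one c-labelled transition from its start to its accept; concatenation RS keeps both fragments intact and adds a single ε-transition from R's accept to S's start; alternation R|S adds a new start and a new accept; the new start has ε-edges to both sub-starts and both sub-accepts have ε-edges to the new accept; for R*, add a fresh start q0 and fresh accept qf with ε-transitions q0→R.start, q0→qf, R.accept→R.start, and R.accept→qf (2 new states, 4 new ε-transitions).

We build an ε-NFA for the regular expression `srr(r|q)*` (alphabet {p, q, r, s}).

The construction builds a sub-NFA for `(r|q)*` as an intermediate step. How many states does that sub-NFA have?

8

Fragment for `(r|q)*`:
Each of the 2 symbol leaves contributes a 2-state fragment.
  r|q = 6 states
  (r|q)* = 8 states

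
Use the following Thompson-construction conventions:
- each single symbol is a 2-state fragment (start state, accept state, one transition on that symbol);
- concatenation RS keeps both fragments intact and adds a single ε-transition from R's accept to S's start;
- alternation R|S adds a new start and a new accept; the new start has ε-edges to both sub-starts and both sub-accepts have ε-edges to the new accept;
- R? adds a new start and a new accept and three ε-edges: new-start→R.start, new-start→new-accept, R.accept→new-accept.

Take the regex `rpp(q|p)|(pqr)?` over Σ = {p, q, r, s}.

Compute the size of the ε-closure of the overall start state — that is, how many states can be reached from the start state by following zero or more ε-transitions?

Work bottom-up. For each fragment F, track |ε-closure(F.start)| and whether F's accept lies in that closure (i.e. whether F accepts ε). A single-symbol fragment has closure size 1 and does not accept ε.
  q|p : new start ε-reaches every alternative's start; none of them accept ε, so the new accept is not reached: |closure| = 1 + 1 + 1 = 3
  rpp(q|p) : |closure| equals the left operand's closure size = 1 (its accept is not ε-reachable, so the closure stops there)
  pqr : same as the first factor's closure: |closure| = 1
  (pqr)? : |closure| = 1 (new start) + 1 (body) + 1 (new accept, via ε) = 3
  rpp(q|p)|(pqr)? : |closure| = 1 (new start) + (1 + 3) + 1 (new accept, since some branch ε-reaches its own accept) = 6

6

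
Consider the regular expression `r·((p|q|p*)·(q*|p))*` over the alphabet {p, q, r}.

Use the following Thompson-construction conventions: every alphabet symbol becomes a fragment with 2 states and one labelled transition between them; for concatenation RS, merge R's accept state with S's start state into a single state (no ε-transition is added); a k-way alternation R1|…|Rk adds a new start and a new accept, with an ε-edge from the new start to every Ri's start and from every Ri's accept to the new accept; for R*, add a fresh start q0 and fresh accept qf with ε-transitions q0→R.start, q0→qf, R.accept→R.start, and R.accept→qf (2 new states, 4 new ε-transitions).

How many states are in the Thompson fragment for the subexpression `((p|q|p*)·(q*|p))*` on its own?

19

Fragment for `((p|q|p*)·(q*|p))*`:
Each of the 5 symbol leaves contributes a 2-state fragment.
  p* : 4 states
  p|q|p* : 10 states
  q* : 4 states
  q*|p : 8 states
  (p|q|p*)·(q*|p) : 17 states
  ((p|q|p*)·(q*|p))* : 19 states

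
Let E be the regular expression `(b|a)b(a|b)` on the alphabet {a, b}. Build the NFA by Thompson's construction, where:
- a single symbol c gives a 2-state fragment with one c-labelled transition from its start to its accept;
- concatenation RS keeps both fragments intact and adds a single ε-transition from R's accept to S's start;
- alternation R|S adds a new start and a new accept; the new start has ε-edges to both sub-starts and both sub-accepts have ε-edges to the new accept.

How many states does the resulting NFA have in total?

14

Bottom-up over the parse tree:
Each of the 5 symbol leaves contributes a 2-state fragment.
  b|a → 6 states
  a|b → 6 states
  (b|a)b(a|b) → 14 states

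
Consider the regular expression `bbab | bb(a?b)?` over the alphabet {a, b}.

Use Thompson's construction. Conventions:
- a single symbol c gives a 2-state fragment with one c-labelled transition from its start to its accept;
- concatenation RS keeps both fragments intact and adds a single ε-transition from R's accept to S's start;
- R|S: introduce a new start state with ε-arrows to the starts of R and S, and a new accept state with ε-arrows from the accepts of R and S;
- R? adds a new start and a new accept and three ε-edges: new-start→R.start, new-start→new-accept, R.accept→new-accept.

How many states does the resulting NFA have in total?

22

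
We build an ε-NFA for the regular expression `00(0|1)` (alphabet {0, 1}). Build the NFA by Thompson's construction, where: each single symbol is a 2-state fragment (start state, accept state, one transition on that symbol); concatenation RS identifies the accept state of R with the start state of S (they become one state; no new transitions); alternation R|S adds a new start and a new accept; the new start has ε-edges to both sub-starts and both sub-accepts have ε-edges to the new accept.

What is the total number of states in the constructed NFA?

8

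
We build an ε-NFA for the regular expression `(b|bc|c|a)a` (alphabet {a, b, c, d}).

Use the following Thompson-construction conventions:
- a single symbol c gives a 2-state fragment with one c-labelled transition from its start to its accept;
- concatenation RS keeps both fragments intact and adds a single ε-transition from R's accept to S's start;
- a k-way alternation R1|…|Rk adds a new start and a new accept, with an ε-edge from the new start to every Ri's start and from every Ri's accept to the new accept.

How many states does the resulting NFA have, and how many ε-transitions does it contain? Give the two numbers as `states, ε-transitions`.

14, 10

Recursing over subexpressions:
Each of the 6 symbol leaves contributes 2 states and 0 ε-transitions.
  bc → 4 states, 1 ε-transition
  b|bc|c|a → 12 states, 9 ε-transitions
  (b|bc|c|a)a → 14 states, 10 ε-transitions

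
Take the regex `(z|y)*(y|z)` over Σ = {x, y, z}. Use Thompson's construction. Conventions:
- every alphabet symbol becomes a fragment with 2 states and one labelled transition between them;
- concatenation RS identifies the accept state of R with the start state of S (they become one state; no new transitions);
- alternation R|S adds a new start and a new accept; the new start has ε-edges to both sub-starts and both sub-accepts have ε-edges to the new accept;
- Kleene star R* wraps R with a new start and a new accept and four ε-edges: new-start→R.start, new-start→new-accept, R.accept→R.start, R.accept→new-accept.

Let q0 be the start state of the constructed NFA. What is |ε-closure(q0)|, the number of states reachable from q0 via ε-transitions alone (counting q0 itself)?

Work bottom-up. For each fragment F, track |ε-closure(F.start)| and whether F's accept lies in that closure (i.e. whether F accepts ε). A single-symbol fragment has closure size 1 and does not accept ε.
  z|y : new start ε-reaches every alternative's start; none of them accept ε, so the new accept is not reached: |closure| = 1 + 1 + 1 = 3
  (z|y)* : the star's fresh start ε-reaches both the body's start and the fresh accept: |closure| = 2 + 3 = 5
  y|z : new start ε-reaches every alternative's start; none of them accept ε, so the new accept is not reached: |closure| = 1 + 1 + 1 = 3
  (z|y)*(y|z) : |closure| = 5 + (3−1) = 7 (closure spills across the concat boundary because the left factor accepts ε)

7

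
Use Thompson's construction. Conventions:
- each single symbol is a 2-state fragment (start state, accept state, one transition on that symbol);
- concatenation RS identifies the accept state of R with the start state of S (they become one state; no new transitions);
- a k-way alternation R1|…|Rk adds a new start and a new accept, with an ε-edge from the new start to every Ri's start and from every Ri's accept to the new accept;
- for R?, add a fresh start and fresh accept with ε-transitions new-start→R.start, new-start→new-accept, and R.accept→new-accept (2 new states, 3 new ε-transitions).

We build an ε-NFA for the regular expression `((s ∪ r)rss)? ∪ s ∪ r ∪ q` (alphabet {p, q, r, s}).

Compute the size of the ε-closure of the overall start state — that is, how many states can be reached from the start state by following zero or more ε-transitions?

10

Compute the ε-closure size of each fragment's start state recursively; a symbol fragment's start has no outgoing ε-edge, so its closure is just itself (size 1).
  s ∪ r → new start ε-reaches every alternative's start; none of them accept ε, so the new accept is not reached: |closure| = 1 + 1 + 1 = 3
  (s ∪ r)rss → |closure| equals the left operand's closure size = 3 (its accept is not ε-reachable, so the closure stops there)
  ((s ∪ r)rss)? → new start has ε-edges to the inner start and to the new accept, so |closure| = 2 + 3 = 5
  ((s ∪ r)rss)? ∪ s ∪ r ∪ q → new start ε-reaches every alternative's start; at least one alternative accepts ε, so the union's new accept is reached too: |closure| = 1 + 5 + 1 + 1 + 1 + 1 = 10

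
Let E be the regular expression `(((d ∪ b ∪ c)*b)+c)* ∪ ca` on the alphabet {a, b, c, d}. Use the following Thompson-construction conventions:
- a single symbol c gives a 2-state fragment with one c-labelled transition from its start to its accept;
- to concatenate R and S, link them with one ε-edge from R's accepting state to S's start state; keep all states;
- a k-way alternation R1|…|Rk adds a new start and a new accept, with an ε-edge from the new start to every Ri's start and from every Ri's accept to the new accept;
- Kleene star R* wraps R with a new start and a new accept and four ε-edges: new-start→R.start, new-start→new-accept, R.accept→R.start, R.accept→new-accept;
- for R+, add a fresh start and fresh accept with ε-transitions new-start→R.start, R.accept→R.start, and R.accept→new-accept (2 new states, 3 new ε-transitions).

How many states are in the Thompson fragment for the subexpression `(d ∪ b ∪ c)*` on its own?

10

Fragment for `(d ∪ b ∪ c)*`:
Each of the 3 symbol leaves contributes a 2-state fragment.
  d ∪ b ∪ c = 8 states
  (d ∪ b ∪ c)* = 10 states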